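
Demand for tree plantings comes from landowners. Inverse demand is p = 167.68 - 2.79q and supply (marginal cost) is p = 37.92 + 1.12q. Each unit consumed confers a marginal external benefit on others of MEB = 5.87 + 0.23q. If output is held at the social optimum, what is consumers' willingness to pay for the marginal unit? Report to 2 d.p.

Social marginal benefit = demand + MEB = 173.55 - 2.56q.
Set SMB = MC: 173.55 - 2.56q = 37.92 + 1.12q → q* = 36.8560.
Consumer price on the demand curve at q*: 167.68 − 2.79×36.8560 = 64.8518.

P = 64.85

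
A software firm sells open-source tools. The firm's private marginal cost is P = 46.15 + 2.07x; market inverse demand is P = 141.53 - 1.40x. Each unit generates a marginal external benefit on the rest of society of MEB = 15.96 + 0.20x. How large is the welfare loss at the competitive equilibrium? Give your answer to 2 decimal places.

Market equilibrium (private): 46.15 + 2.07x = 141.53 - 1.40x → x_m = 27.4870.
Social marginal cost = private MC − MEB = 30.19 + 1.87x.
Set SMC = demand: 30.19 + 1.87x = 141.53 - 1.40x → x* = 34.0489.
Height of the DWL triangle at x_m is demand(x_m) − SMC(x_m) = MEB(x_m) = 21.4574.
DWL = ½ × 6.5619 × 21.4574 = 70.4007.

DWL = 70.40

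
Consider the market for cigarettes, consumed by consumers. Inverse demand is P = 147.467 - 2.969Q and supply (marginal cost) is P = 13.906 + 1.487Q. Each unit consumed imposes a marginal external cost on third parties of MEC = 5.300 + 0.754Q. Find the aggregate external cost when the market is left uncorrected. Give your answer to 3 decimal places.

Market equilibrium (private): 13.906 + 1.487Q = 147.467 - 2.969Q → Q_m = 29.9733.
Total external cost = ∫₀^{Q_m} (5.300 + 0.754Q) dQ = 5.300×29.9733 + ½×0.754×29.9733² = 497.5548.

497.555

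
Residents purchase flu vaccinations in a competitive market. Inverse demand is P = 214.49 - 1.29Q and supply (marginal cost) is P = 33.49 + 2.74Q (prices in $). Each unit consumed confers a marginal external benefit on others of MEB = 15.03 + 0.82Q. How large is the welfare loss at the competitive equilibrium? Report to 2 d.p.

DWL = $418.90

Market equilibrium (private): 33.49 + 2.74Q = 214.49 - 1.29Q → Q_m = 44.9132.
Social marginal benefit = demand + MEB = 229.52 - 0.47Q.
Set SMB = MC: 229.52 - 0.47Q = 33.49 + 2.74Q → Q* = 61.0685.
Height of the DWL triangle at Q_m is SMB(Q_m) − MC(Q_m) = MEB(Q_m) = 51.8588.
DWL = ½ × 16.1553 × 51.8588 = 418.8972.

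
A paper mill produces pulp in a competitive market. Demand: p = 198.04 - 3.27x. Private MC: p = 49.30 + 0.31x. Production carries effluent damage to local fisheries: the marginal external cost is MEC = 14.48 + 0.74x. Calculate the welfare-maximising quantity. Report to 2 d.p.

x* = 31.08

Social marginal cost = private MC + MEC = 63.78 + 1.05x.
Set SMC = demand: 63.78 + 1.05x = 198.04 - 3.27x → x* = 31.0787.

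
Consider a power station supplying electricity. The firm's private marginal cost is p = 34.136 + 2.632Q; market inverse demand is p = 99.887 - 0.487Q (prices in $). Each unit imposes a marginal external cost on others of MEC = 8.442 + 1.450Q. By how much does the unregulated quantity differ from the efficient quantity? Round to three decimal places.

Market equilibrium (private): 34.136 + 2.632Q = 99.887 - 0.487Q → Q_m = 21.0808.
Social marginal cost = private MC + MEC = 42.578 + 4.082Q.
Set SMC = demand: 42.578 + 4.082Q = 99.887 - 0.487Q → Q* = 12.5430.
Gap = |21.0808 − 12.5430| = 8.5378.

8.538 units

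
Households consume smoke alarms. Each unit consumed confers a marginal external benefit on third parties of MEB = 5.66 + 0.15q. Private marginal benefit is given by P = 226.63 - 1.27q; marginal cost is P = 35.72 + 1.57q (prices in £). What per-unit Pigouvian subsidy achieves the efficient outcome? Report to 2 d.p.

subsidy = £16.62 per unit

Social marginal benefit = demand + MEB = 232.29 - 1.12q.
Set SMB = MC: 232.29 - 1.12q = 35.72 + 1.57q → q* = 73.0743.
The Pigouvian subsidy equals MEB at q*: 5.66 + 0.15×73.0743 = 16.6211.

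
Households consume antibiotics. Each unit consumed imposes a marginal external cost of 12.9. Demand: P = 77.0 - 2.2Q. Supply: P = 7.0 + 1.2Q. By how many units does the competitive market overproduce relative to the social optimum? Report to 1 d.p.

3.8 units

Market equilibrium (private): 7.0 + 1.2Q = 77.0 - 2.2Q → Q_m = 20.5882.
Social marginal benefit = demand − MEC = 64.1 - 2.2Q.
Set SMB = MC: 64.1 - 2.2Q = 7.0 + 1.2Q → Q* = 16.7941.
Gap = |20.5882 − 16.7941| = 3.7941.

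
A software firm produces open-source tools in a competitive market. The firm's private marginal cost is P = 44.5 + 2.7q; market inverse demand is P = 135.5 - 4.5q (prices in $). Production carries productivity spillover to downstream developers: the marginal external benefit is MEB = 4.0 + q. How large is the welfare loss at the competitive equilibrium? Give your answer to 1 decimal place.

Market equilibrium (private): 44.5 + 2.7q = 135.5 - 4.5q → q_m = 12.6389.
Social marginal cost = private MC − MEB = 40.5 + 1.7q.
Set SMC = demand: 40.5 + 1.7q = 135.5 - 4.5q → q* = 15.3226.
The loss is the area between SMC and demand from q* to q_m; with linear curves that's a triangle of height MEB(q_m).
DWL = ½ × 2.6837 × 16.6389 = 22.3269.

DWL = $22.3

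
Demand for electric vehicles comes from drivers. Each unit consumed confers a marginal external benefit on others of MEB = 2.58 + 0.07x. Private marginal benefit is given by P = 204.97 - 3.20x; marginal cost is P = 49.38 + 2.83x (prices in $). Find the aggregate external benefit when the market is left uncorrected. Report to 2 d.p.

$89.87

Market equilibrium (private): 49.38 + 2.83x = 204.97 - 3.20x → x_m = 25.8027.
Total external benefit = ∫₀^{x_m} (2.58 + 0.07x) dx = 2.58×25.8027 + ½×0.07×25.8027² = 89.8732.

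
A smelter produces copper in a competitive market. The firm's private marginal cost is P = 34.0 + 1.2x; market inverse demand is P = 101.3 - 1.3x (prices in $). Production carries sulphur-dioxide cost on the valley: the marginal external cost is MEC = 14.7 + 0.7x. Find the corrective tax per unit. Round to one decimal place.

Social marginal cost = private MC + MEC = 48.7 + 1.9x.
Set SMC = demand: 48.7 + 1.9x = 101.3 - 1.3x → x* = 16.4375.
The Pigouvian tax equals MEC at x*: 14.7 + 0.7×16.4375 = 26.2063.

tax = $26.2 per unit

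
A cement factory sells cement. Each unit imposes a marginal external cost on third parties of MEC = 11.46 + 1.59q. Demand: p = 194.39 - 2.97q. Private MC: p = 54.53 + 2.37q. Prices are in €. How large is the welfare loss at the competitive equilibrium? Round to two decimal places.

DWL = €203.46

Market equilibrium (private): 54.53 + 2.37q = 194.39 - 2.97q → q_m = 26.1910.
Social marginal cost = private MC + MEC = 65.99 + 3.96q.
Set SMC = demand: 65.99 + 3.96q = 194.39 - 2.97q → q* = 18.5281.
The loss is the area between SMC and demand from q* to q_m; with linear curves that's a triangle of height MEC(q_m).
DWL = ½ × 7.6629 × 53.1037 = 203.4642.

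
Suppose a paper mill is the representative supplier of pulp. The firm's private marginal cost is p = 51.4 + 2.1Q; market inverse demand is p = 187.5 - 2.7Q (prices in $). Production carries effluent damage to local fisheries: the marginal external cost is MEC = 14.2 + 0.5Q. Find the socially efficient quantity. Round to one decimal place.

Q* = 23.0

Social marginal cost = private MC + MEC = 65.6 + 2.6Q.
Set SMC = demand: 65.6 + 2.6Q = 187.5 - 2.7Q → Q* = 23.0000.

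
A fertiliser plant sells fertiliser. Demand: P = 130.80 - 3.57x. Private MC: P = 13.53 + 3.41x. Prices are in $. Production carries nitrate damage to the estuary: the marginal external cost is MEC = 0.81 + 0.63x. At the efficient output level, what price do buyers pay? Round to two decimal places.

Social marginal cost = private MC + MEC = 14.34 + 4.04x.
Set SMC = demand: 14.34 + 4.04x = 130.80 - 3.57x → x* = 15.3035.
Consumer price on the demand curve at x*: 130.80 − 3.57×15.3035 = 76.1665.

P = $76.17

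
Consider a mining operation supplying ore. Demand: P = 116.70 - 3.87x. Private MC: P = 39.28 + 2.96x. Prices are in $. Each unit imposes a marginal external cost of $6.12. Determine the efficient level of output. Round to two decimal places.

Social marginal cost = private MC + MEC = 45.40 + 2.96x.
Set SMC = demand: 45.40 + 2.96x = 116.70 - 3.87x → x* = 10.4392.

x* = 10.44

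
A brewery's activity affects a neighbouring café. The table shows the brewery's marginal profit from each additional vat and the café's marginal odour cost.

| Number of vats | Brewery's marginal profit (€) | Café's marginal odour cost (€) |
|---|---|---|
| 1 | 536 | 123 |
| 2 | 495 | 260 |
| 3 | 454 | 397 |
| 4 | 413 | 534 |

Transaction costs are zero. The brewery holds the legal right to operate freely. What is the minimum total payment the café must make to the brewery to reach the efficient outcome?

Left alone the brewery would choose level 4 (marginal profit stays positive).
Efficient level: k* = 3 (marginal profit ≥ marginal odour cost through 3).
The café must at least cover the brewery's forgone profit from cutting 4→3: 413 = 413.

€413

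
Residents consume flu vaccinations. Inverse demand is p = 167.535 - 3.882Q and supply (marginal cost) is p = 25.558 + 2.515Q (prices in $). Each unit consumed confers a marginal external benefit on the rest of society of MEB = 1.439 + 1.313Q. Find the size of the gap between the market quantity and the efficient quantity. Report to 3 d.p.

6.015 units

Market equilibrium (private): 25.558 + 2.515Q = 167.535 - 3.882Q → Q_m = 22.1943.
Social marginal benefit = demand + MEB = 168.974 - 2.569Q.
Set SMB = MC: 168.974 - 2.569Q = 25.558 + 2.515Q → Q* = 28.2093.
Gap = |22.1943 − 28.2093| = 6.0150.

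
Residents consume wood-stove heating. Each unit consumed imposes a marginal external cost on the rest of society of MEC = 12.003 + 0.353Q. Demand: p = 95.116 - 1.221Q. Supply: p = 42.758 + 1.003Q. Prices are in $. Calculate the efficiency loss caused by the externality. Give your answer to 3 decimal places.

DWL = $80.061

Market equilibrium (private): 42.758 + 1.003Q = 95.116 - 1.221Q → Q_m = 23.5423.
Social marginal benefit = demand − MEC = 83.113 - 1.574Q.
Set SMB = MC: 83.113 - 1.574Q = 42.758 + 1.003Q → Q* = 15.6597.
Height of the DWL triangle at Q_m is MC(Q_m) − SMB(Q_m) = MEC(Q_m) = 20.3134.
DWL = ½ × 7.8826 × 20.3134 = 80.0612.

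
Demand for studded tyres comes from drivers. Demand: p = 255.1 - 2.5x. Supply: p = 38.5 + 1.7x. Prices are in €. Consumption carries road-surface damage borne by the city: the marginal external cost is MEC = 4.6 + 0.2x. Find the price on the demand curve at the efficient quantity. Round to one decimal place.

Social marginal benefit = demand − MEC = 250.5 - 2.7x.
Set SMB = MC: 250.5 - 2.7x = 38.5 + 1.7x → x* = 48.1818.
Consumer price on the demand curve at x*: 255.1 − 2.5×48.1818 = 134.6455.

P = €134.6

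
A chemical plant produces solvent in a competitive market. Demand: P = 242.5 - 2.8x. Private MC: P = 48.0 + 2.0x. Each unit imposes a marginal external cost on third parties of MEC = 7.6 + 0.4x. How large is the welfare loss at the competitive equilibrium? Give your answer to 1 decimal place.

Market equilibrium (private): 48.0 + 2.0x = 242.5 - 2.8x → x_m = 40.5208.
Social marginal cost = private MC + MEC = 55.6 + 2.4x.
Set SMC = demand: 55.6 + 2.4x = 242.5 - 2.8x → x* = 35.9423.
Height of the DWL triangle at x_m is SMC(x_m) − demand(x_m) = MEC(x_m) = 23.8083.
DWL = ½ × 4.5785 × 23.8083 = 54.5032.

DWL = 54.5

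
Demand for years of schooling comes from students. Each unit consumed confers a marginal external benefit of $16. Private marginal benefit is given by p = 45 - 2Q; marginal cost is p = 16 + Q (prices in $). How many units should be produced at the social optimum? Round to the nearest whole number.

Social marginal benefit = demand + MEB = 61 - 2Q.
Set SMB = MC: 61 - 2Q = 16 + Q → Q* = 15.0000.

Q* = 15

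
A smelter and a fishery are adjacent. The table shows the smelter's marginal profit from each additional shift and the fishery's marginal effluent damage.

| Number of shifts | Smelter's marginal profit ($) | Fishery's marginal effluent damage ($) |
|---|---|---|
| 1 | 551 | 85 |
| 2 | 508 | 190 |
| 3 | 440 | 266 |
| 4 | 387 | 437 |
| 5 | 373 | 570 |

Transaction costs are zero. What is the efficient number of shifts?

3

Bargaining reaches the level where marginal profit last exceeds marginal effluent damage.
That holds through level 3 (440 ≥ 266) but not at 4 (387 < 437).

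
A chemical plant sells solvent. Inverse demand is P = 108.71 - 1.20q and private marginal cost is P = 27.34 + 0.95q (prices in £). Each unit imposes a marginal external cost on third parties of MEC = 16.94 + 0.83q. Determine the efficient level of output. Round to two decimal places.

q* = 21.62

Social marginal cost = private MC + MEC = 44.28 + 1.78q.
Set SMC = demand: 44.28 + 1.78q = 108.71 - 1.20q → q* = 21.6208.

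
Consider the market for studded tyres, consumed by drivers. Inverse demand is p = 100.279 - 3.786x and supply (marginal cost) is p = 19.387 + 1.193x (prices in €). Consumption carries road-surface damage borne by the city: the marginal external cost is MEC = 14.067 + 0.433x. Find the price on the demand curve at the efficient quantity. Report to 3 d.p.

Social marginal benefit = demand − MEC = 86.212 - 4.219x.
Set SMB = MC: 86.212 - 4.219x = 19.387 + 1.193x → x* = 12.3476.
Consumer price on the demand curve at x*: 100.279 − 3.786×12.3476 = 53.5310.

P = €53.531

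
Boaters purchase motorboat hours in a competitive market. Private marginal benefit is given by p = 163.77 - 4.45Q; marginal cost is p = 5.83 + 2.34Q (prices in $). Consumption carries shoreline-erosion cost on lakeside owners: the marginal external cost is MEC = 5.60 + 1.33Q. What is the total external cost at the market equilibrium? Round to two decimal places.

$490.06

Market equilibrium (private): 5.83 + 2.34Q = 163.77 - 4.45Q → Q_m = 23.2607.
Total external cost = ∫₀^{Q_m} (5.60 + 1.33Q) dQ = 5.60×23.2607 + ½×1.33×23.2607² = 490.0649.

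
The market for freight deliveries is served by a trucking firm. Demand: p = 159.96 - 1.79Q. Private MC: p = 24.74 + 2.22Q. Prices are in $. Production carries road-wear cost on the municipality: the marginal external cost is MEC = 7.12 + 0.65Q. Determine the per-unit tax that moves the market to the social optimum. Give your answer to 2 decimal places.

tax = $24.99 per unit

Social marginal cost = private MC + MEC = 31.86 + 2.87Q.
Set SMC = demand: 31.86 + 2.87Q = 159.96 - 1.79Q → Q* = 27.4893.
The Pigouvian tax equals MEC at Q*: 7.12 + 0.65×27.4893 = 24.9880.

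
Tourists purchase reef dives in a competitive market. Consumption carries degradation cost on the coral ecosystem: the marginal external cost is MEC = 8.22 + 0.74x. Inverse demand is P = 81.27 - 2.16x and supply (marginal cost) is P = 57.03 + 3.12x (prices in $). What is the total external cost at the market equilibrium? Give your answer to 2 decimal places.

Market equilibrium (private): 57.03 + 3.12x = 81.27 - 2.16x → x_m = 4.5909.
Total external cost = ∫₀^{x_m} (8.22 + 0.74x) dx = 8.22×4.5909 + ½×0.74×4.5909² = 45.5355.

$45.54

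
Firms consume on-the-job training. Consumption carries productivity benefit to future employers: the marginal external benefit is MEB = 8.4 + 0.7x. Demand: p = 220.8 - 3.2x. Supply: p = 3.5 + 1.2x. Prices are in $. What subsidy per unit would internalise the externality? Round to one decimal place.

subsidy = $51.1 per unit

Social marginal benefit = demand + MEB = 229.2 - 2.5x.
Set SMB = MC: 229.2 - 2.5x = 3.5 + 1.2x → x* = 61.0000.
The Pigouvian subsidy equals MEB at x*: 8.4 + 0.7×61.0000 = 51.1000.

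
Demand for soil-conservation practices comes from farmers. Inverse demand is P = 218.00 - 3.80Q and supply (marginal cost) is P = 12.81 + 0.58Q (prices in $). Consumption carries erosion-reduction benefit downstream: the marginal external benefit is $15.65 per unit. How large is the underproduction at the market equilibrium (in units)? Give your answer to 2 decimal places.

Market equilibrium (private): 12.81 + 0.58Q = 218.00 - 3.80Q → Q_m = 46.8470.
Social marginal benefit = demand + MEB = 233.65 - 3.80Q.
Set SMB = MC: 233.65 - 3.80Q = 12.81 + 0.58Q → Q* = 50.4201.
Gap = |46.8470 − 50.4201| = 3.5731.

3.57 units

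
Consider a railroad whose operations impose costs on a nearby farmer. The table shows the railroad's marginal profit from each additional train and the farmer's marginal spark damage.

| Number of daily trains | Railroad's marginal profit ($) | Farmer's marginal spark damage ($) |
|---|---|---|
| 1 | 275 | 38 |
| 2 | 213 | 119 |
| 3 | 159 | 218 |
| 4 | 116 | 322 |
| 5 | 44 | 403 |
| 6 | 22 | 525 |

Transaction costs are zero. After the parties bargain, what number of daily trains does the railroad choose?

2

Bargaining reaches the level where marginal profit last exceeds marginal spark damage.
That holds through level 2 (213 ≥ 119) but not at 3 (159 < 218).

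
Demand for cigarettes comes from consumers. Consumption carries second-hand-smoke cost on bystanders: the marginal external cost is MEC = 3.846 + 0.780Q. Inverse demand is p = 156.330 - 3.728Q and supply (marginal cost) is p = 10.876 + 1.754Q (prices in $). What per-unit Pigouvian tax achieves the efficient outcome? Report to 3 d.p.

Social marginal benefit = demand − MEC = 152.484 - 4.508Q.
Set SMB = MC: 152.484 - 4.508Q = 10.876 + 1.754Q → Q* = 22.6139.
The Pigouvian tax equals MEC at Q*: 3.846 + 0.780×22.6139 = 21.4848.

tax = $21.485 per unit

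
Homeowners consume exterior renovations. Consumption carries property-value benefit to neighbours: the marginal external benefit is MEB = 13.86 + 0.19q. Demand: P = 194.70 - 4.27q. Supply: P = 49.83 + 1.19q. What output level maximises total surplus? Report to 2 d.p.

q* = 30.12

Social marginal benefit = demand + MEB = 208.56 - 4.08q.
Set SMB = MC: 208.56 - 4.08q = 49.83 + 1.19q → q* = 30.1195.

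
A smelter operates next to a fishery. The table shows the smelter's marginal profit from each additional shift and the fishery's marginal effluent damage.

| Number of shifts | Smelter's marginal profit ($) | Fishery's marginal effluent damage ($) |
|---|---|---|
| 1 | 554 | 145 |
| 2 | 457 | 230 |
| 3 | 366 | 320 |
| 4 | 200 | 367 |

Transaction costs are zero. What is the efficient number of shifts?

3

Bargaining reaches the level where marginal profit last exceeds marginal effluent damage.
That holds through level 3 (366 ≥ 320) but not at 4 (200 < 367).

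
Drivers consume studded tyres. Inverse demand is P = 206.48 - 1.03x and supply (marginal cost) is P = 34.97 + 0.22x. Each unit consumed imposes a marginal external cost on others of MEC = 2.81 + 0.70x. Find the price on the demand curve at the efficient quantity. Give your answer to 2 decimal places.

Social marginal benefit = demand − MEC = 203.67 - 1.73x.
Set SMB = MC: 203.67 - 1.73x = 34.97 + 0.22x → x* = 86.5128.
Consumer price on the demand curve at x*: 206.48 − 1.03×86.5128 = 117.3718.

P = 117.37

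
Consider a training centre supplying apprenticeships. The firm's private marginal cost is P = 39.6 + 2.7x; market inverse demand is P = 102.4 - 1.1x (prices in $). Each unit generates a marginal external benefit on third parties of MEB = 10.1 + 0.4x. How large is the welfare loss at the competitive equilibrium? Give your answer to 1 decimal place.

DWL = $41.1

Market equilibrium (private): 39.6 + 2.7x = 102.4 - 1.1x → x_m = 16.5263.
Social marginal cost = private MC − MEB = 29.5 + 2.3x.
Set SMC = demand: 29.5 + 2.3x = 102.4 - 1.1x → x* = 21.4412.
The loss is the area between SMC and demand from x* to x_m; with linear curves that's a triangle of height MEB(x_m).
DWL = ½ × 4.9149 × 16.7105 = 41.0652.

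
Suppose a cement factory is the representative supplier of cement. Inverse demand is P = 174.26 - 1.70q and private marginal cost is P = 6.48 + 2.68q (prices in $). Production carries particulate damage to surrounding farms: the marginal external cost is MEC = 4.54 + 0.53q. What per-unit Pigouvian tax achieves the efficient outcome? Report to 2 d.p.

tax = $22.16 per unit

Social marginal cost = private MC + MEC = 11.02 + 3.21q.
Set SMC = demand: 11.02 + 3.21q = 174.26 - 1.70q → q* = 33.2464.
The Pigouvian tax equals MEC at q*: 4.54 + 0.53×33.2464 = 22.1606.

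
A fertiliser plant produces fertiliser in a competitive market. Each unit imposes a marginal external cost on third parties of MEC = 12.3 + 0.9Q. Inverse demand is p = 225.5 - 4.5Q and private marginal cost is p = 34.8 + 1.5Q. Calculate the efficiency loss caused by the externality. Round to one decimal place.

DWL = 121.2

Market equilibrium (private): 34.8 + 1.5Q = 225.5 - 4.5Q → Q_m = 31.7833.
Social marginal cost = private MC + MEC = 47.1 + 2.4Q.
Set SMC = demand: 47.1 + 2.4Q = 225.5 - 4.5Q → Q* = 25.8551.
Height of the DWL triangle at Q_m is SMC(Q_m) − demand(Q_m) = MEC(Q_m) = 40.9050.
DWL = ½ × 5.9282 × 40.9050 = 121.2465.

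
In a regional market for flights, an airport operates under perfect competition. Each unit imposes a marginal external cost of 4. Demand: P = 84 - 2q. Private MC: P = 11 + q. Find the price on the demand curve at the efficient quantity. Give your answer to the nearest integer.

Social marginal cost = private MC + MEC = 15 + q.
Set SMC = demand: 15 + q = 84 - 2q → q* = 23.0000.
Consumer price on the demand curve at q*: 84 − 2×23.0000 = 38.0000.

P = 38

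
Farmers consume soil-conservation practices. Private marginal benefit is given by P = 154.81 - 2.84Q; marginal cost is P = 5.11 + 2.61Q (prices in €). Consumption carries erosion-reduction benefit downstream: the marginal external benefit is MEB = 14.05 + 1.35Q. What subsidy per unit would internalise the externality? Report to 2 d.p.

subsidy = €67.97 per unit

Social marginal benefit = demand + MEB = 168.86 - 1.49Q.
Set SMB = MC: 168.86 - 1.49Q = 5.11 + 2.61Q → Q* = 39.9390.
The Pigouvian subsidy equals MEB at Q*: 14.05 + 1.35×39.9390 = 67.9677.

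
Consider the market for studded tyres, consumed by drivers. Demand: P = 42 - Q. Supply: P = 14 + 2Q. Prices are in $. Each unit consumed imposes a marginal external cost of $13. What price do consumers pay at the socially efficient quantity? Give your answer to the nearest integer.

Social marginal benefit = demand − MEC = 29 - Q.
Set SMB = MC: 29 - Q = 14 + 2Q → Q* = 5.0000.
Consumer price on the demand curve at Q*: 42 − 1×5.0000 = 37.0000.

P = $37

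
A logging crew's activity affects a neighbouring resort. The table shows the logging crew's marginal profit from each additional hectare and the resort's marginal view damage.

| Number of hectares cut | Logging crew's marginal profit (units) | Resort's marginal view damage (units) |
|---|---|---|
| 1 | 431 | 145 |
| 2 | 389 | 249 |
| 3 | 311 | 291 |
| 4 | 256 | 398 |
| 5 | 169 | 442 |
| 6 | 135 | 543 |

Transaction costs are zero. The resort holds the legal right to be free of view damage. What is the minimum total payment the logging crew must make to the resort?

Efficient level: marginal profit ≥ marginal view damage through level 3, so k* = 3.
With the resort holding the right, the logging crew must at least compensate total damage at k*: 145 + 249 + 291 = 685.

685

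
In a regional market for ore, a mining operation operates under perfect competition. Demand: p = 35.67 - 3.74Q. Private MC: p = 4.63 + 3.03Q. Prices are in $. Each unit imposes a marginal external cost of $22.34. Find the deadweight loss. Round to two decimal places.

DWL = $36.86

Market equilibrium (private): 4.63 + 3.03Q = 35.67 - 3.74Q → Q_m = 4.5849.
Social marginal cost = private MC + MEC = 26.97 + 3.03Q.
Set SMC = demand: 26.97 + 3.03Q = 35.67 - 3.74Q → Q* = 1.2851.
Height of the DWL triangle at Q_m is SMC(Q_m) − demand(Q_m) = MEC(Q_m) = 22.3400.
DWL = ½ × 3.2998 × 22.3400 = 36.8588.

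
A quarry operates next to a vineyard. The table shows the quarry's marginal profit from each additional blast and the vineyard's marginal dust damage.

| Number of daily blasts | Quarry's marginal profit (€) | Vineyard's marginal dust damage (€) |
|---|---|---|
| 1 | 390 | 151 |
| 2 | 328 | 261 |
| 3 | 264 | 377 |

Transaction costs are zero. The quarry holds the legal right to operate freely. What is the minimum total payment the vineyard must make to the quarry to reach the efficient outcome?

€264

Left alone the quarry would choose level 3 (marginal profit stays positive).
Efficient level: k* = 2 (marginal profit ≥ marginal dust damage through 2).
The vineyard must at least cover the quarry's forgone profit from cutting 3→2: 264 = 264.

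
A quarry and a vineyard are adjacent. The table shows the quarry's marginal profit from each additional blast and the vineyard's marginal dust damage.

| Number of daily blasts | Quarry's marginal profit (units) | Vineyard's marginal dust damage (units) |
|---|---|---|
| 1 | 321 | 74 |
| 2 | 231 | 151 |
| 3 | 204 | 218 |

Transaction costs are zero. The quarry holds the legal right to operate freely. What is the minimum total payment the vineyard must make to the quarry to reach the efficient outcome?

Left alone the quarry would choose level 3 (marginal profit stays positive).
Efficient level: k* = 2 (marginal profit ≥ marginal dust damage through 2).
The vineyard must at least cover the quarry's forgone profit from cutting 3→2: 204 = 204.

204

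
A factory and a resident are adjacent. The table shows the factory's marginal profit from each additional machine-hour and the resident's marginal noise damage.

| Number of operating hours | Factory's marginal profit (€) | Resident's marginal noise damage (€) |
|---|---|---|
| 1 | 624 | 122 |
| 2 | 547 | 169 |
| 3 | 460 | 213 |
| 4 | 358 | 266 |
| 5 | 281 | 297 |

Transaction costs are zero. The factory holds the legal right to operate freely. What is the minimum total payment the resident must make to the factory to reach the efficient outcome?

Left alone the factory would choose level 5 (marginal profit stays positive).
Efficient level: k* = 4 (marginal profit ≥ marginal noise damage through 4).
The resident must at least cover the factory's forgone profit from cutting 5→4: 281 = 281.

€281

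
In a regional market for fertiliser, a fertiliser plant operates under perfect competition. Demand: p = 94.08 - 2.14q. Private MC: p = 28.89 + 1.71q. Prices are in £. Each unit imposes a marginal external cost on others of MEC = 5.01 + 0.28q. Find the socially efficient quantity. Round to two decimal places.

q* = 14.57

Social marginal cost = private MC + MEC = 33.90 + 1.99q.
Set SMC = demand: 33.90 + 1.99q = 94.08 - 2.14q → q* = 14.5714.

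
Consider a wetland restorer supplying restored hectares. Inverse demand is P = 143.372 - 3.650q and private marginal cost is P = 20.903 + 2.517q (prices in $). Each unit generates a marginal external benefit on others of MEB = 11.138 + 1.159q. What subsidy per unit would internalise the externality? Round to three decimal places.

subsidy = $42.059 per unit

Social marginal cost = private MC − MEB = 9.765 + 1.358q.
Set SMC = demand: 9.765 + 1.358q = 143.372 - 3.650q → q* = 26.6787.
The Pigouvian subsidy equals MEB at q*: 11.138 + 1.159×26.6787 = 42.0586.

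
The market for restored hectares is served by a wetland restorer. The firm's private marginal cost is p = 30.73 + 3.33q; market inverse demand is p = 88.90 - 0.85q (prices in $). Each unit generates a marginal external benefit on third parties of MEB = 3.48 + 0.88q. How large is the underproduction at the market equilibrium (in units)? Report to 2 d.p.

Market equilibrium (private): 30.73 + 3.33q = 88.90 - 0.85q → q_m = 13.9163.
Social marginal cost = private MC − MEB = 27.25 + 2.45q.
Set SMC = demand: 27.25 + 2.45q = 88.90 - 0.85q → q* = 18.6818.
Gap = |13.9163 − 18.6818| = 4.7655.

4.77 units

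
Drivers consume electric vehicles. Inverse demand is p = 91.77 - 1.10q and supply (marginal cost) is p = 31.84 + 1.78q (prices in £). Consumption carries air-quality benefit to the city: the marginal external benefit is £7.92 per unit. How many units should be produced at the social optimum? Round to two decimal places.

Social marginal benefit = demand + MEB = 99.69 - 1.10q.
Set SMB = MC: 99.69 - 1.10q = 31.84 + 1.78q → q* = 23.5590.

q* = 23.56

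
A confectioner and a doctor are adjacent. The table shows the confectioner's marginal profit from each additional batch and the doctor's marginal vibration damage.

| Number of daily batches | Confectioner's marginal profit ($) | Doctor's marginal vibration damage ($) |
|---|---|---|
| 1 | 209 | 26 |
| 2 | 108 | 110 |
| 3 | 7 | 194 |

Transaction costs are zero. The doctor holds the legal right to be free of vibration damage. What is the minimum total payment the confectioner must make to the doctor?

Efficient level: marginal profit ≥ marginal vibration damage through level 1, so k* = 1.
With the doctor holding the right, the confectioner must at least compensate total damage at k*: 26 = 26.

$26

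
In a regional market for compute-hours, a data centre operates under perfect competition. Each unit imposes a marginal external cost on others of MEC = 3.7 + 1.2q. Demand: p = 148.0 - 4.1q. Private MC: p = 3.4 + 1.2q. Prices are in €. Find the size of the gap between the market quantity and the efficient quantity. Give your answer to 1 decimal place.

5.6 units

Market equilibrium (private): 3.4 + 1.2q = 148.0 - 4.1q → q_m = 27.2830.
Social marginal cost = private MC + MEC = 7.1 + 2.4q.
Set SMC = demand: 7.1 + 2.4q = 148.0 - 4.1q → q* = 21.6769.
Gap = |27.2830 − 21.6769| = 5.6061.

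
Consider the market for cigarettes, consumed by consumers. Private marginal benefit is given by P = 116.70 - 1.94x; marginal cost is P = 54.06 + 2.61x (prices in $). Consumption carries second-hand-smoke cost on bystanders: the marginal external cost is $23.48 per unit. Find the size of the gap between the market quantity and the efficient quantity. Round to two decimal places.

Market equilibrium (private): 54.06 + 2.61x = 116.70 - 1.94x → x_m = 13.7670.
Social marginal benefit = demand − MEC = 93.22 - 1.94x.
Set SMB = MC: 93.22 - 1.94x = 54.06 + 2.61x → x* = 8.6066.
Gap = |13.7670 − 8.6066| = 5.1604.

5.16 units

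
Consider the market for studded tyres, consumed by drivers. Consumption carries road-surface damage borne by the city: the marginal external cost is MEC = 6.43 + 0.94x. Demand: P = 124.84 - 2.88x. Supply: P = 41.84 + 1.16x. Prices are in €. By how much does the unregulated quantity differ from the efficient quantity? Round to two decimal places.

Market equilibrium (private): 41.84 + 1.16x = 124.84 - 2.88x → x_m = 20.5446.
Social marginal benefit = demand − MEC = 118.41 - 3.82x.
Set SMB = MC: 118.41 - 3.82x = 41.84 + 1.16x → x* = 15.3755.
Gap = |20.5446 − 15.3755| = 5.1691.

5.17 units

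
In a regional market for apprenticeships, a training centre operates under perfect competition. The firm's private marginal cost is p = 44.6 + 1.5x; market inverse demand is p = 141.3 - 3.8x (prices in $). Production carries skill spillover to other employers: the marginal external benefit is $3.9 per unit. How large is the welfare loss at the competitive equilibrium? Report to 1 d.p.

DWL = $1.4

Market equilibrium (private): 44.6 + 1.5x = 141.3 - 3.8x → x_m = 18.2453.
Social marginal cost = private MC − MEB = 40.7 + 1.5x.
Set SMC = demand: 40.7 + 1.5x = 141.3 - 3.8x → x* = 18.9811.
Between x* and x_m the wedge demand − SMC runs linearly from 0 to MEB(x_m), so the loss is a triangle.
DWL = ½ × 0.7358 × 3.9000 = 1.4348.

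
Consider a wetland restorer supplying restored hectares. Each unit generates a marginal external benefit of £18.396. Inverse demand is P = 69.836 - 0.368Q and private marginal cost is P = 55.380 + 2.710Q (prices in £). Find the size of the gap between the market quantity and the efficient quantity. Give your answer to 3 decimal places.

5.977 units

Market equilibrium (private): 55.380 + 2.710Q = 69.836 - 0.368Q → Q_m = 4.6966.
Social marginal cost = private MC − MEB = 36.984 + 2.710Q.
Set SMC = demand: 36.984 + 2.710Q = 69.836 - 0.368Q → Q* = 10.6732.
Gap = |4.6966 − 10.6732| = 5.9766.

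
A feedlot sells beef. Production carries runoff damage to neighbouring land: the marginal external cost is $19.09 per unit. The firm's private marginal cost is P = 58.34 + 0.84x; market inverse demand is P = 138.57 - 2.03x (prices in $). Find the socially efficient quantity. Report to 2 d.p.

Social marginal cost = private MC + MEC = 77.43 + 0.84x.
Set SMC = demand: 77.43 + 0.84x = 138.57 - 2.03x → x* = 21.3031.

x* = 21.30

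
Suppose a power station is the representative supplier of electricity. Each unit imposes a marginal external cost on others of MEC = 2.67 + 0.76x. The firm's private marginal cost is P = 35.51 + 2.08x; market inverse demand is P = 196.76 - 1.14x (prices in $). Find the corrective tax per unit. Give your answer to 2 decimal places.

tax = $32.95 per unit

Social marginal cost = private MC + MEC = 38.18 + 2.84x.
Set SMC = demand: 38.18 + 2.84x = 196.76 - 1.14x → x* = 39.8442.
The Pigouvian tax equals MEC at x*: 2.67 + 0.76×39.8442 = 32.9516.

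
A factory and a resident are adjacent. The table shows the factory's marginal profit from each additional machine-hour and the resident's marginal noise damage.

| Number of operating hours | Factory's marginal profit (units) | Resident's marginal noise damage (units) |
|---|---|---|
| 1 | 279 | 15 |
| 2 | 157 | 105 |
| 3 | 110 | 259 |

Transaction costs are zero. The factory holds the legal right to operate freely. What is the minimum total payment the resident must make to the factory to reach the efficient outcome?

110

Left alone the factory would choose level 3 (marginal profit stays positive).
Efficient level: k* = 2 (marginal profit ≥ marginal noise damage through 2).
The resident must at least cover the factory's forgone profit from cutting 3→2: 110 = 110.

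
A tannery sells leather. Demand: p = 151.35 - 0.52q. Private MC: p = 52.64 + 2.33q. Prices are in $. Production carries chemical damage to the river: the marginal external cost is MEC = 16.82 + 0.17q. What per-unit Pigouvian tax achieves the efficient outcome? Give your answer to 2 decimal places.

tax = $21.43 per unit

Social marginal cost = private MC + MEC = 69.46 + 2.50q.
Set SMC = demand: 69.46 + 2.50q = 151.35 - 0.52q → q* = 27.1159.
The Pigouvian tax equals MEC at q*: 16.82 + 0.17×27.1159 = 21.4297.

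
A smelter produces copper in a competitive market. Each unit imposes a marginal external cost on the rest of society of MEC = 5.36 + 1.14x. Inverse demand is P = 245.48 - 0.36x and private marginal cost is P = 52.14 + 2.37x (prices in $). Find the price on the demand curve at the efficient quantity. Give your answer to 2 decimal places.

P = $227.99

Social marginal cost = private MC + MEC = 57.50 + 3.51x.
Set SMC = demand: 57.50 + 3.51x = 245.48 - 0.36x → x* = 48.5736.
Consumer price on the demand curve at x*: 245.48 − 0.36×48.5736 = 227.9935.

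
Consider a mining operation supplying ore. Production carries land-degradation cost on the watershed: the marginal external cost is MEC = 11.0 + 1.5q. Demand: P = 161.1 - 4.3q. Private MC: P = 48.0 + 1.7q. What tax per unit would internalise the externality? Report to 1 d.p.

Social marginal cost = private MC + MEC = 59.0 + 3.2q.
Set SMC = demand: 59.0 + 3.2q = 161.1 - 4.3q → q* = 13.6133.
The Pigouvian tax equals MEC at q*: 11.0 + 1.5×13.6133 = 31.4200.

tax = 31.4 per unit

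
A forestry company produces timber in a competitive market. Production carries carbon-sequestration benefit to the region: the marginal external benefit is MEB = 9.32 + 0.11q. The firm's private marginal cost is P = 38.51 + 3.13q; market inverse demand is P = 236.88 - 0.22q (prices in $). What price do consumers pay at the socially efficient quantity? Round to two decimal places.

Social marginal cost = private MC − MEB = 29.19 + 3.02q.
Set SMC = demand: 29.19 + 3.02q = 236.88 - 0.22q → q* = 64.1019.
Consumer price on the demand curve at q*: 236.88 − 0.22×64.1019 = 222.7776.

P = $222.78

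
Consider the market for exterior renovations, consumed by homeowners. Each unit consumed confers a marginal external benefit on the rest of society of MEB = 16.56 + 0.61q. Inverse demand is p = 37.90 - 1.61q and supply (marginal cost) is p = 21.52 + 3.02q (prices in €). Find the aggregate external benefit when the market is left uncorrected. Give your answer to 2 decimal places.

€62.40

Market equilibrium (private): 21.52 + 3.02q = 37.90 - 1.61q → q_m = 3.5378.
Total external benefit = ∫₀^{q_m} (16.56 + 0.61q) dq = 16.56×3.5378 + ½×0.61×3.5378² = 62.4034.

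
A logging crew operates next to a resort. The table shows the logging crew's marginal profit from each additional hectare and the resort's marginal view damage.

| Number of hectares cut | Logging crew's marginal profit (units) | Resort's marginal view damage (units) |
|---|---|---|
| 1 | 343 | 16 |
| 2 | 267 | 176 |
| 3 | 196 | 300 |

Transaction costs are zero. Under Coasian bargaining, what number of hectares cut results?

Bargaining reaches the level where marginal profit last exceeds marginal view damage.
That holds through level 2 (267 ≥ 176) but not at 3 (196 < 300).

2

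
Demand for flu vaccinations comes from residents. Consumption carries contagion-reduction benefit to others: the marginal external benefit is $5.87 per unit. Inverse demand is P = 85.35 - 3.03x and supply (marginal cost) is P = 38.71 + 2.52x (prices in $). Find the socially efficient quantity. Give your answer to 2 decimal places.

Social marginal benefit = demand + MEB = 91.22 - 3.03x.
Set SMB = MC: 91.22 - 3.03x = 38.71 + 2.52x → x* = 9.4613.

x* = 9.46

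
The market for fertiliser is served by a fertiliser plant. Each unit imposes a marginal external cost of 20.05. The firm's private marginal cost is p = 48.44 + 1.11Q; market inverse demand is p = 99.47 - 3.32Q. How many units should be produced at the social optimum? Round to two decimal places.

Social marginal cost = private MC + MEC = 68.49 + 1.11Q.
Set SMC = demand: 68.49 + 1.11Q = 99.47 - 3.32Q → Q* = 6.9932.

Q* = 6.99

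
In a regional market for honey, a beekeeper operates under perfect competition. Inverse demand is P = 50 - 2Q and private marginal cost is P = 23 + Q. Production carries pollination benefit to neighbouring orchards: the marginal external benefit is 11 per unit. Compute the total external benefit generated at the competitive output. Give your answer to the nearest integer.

99

Market equilibrium (private): 23 + Q = 50 - 2Q → Q_m = 9.0000.
Total external benefit = MEB × Q_m = 11 × 9.0000 = 99.0000.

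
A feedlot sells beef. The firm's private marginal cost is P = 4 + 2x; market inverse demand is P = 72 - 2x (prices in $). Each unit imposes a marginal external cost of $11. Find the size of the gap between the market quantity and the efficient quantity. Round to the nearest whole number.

Market equilibrium (private): 4 + 2x = 72 - 2x → x_m = 17.0000.
Social marginal cost = private MC + MEC = 15 + 2x.
Set SMC = demand: 15 + 2x = 72 - 2x → x* = 14.2500.
Gap = |17.0000 − 14.2500| = 2.7500.

3 units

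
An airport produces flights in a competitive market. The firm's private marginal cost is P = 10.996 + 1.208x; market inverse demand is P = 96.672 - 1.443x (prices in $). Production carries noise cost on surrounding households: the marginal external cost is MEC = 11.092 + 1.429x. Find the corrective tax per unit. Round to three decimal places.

Social marginal cost = private MC + MEC = 22.088 + 2.637x.
Set SMC = demand: 22.088 + 2.637x = 96.672 - 1.443x → x* = 18.2804.
The Pigouvian tax equals MEC at x*: 11.092 + 1.429×18.2804 = 37.2147.

tax = $37.215 per unit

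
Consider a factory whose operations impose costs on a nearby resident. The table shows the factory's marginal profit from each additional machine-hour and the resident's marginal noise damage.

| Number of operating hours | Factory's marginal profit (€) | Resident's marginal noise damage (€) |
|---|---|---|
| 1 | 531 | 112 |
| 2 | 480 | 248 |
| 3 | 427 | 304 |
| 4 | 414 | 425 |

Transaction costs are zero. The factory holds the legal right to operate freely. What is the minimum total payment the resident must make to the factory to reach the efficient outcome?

€414

Left alone the factory would choose level 4 (marginal profit stays positive).
Efficient level: k* = 3 (marginal profit ≥ marginal noise damage through 3).
The resident must at least cover the factory's forgone profit from cutting 4→3: 414 = 414.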